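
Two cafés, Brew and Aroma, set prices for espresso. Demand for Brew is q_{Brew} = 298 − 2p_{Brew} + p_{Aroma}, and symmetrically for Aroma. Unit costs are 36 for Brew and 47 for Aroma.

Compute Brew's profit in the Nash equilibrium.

15770.88

Brew's profit: π = (p_{Brew} − 36)(298 − 2p_{Brew} + p_{Aroma}).
∂π/∂p_{Brew} = 370 − 4p_{Brew} + p_{Aroma} = 0 ⇒ p_{Brew} = 92.5 + 0.25p_{Aroma}.
Similarly p_{Aroma} = 98 + 0.25p_{Brew}.
Plugging p_{Aroma} into Brew's best response: p_{Brew} = 92.5 + 0.25(98 + 0.25p_{Brew}) ⇒ 0.9375p_{Brew} = 117, so p_{Brew} = 124.8.
Then p_{Aroma} = 98 + 0.25·124.8 = 129.2.
q_{Brew} = 298 − 2·124.8 + 129.2 = 177.6.
Profit = (124.8 − 36)·177.6 = 15770.88.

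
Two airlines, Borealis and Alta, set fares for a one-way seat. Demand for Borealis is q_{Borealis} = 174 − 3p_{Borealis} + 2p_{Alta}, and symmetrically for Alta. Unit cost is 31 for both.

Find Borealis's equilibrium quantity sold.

Borealis's profit: π = (p_{Borealis} − 31)(174 − 3p_{Borealis} + 2p_{Alta}).
∂π/∂p_{Borealis} = 267 − 6p_{Borealis} + 2p_{Alta} = 0 ⇒ p_{Borealis} = 44.5 + (1/3)p_{Alta}.
The game is symmetric, so in equilibrium p_{Alta} = p_{Borealis}: the reaction function gives (2/3)p_{Borealis} = 44.5, hence p_{Borealis} = 66.75.
q_{Borealis} = 174 − 3·66.75 + 2·66.75 = 107.25.

107.25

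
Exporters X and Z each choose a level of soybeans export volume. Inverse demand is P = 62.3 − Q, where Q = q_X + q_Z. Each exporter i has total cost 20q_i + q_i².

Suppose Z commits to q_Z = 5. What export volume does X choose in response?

Exporter X's profit: π = q_X(62.3 − (q_X + q_Z)) − 20q_X − q_X².
∂π/∂q_X = 42.3 − 4q_X − q_Z = 0, so q_X = 10.575 − 0.25q_Z.
At q_Z = 5: q_X = 10.575 − 0.25·5 = 9.325.

9.325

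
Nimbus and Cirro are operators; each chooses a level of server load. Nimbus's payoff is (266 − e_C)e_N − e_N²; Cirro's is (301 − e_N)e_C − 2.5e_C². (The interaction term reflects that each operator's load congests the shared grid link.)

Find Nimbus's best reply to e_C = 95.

Expanding Nimbus's payoff: 266e_N − e_Ce_N − e_N².
∂π/∂e_N = 266 − e_C − 2e_N = 0, so e_N = 133 − 0.5e_C.
At e_C = 95: e_N = 133 − 0.5·95 = 85.5.

85.5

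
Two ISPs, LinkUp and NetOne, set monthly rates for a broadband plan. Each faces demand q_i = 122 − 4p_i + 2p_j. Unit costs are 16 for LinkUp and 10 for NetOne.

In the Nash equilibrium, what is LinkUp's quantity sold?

56.8

LinkUp's profit: π = (p_{LinkUp} − 16)(122 − 4p_{LinkUp} + 2p_{NetOne}).
∂π/∂p_{LinkUp} = 186 − 8p_{LinkUp} + 2p_{NetOne} = 0 ⇒ p_{LinkUp} = 23.25 + 0.25p_{NetOne}.
Similarly p_{NetOne} = 20.25 + 0.25p_{LinkUp}.
Substituting the second reaction function into the first: p_{LinkUp} = 23.25 + 0.25(20.25 + 0.25p_{LinkUp}), which gives 0.9375p_{LinkUp} = 28.3125 ⇒ p_{LinkUp} = 30.2.
Then p_{NetOne} = 20.25 + 0.25·30.2 = 27.8.
q_{LinkUp} = 122 − 4·30.2 + 2·27.8 = 56.8.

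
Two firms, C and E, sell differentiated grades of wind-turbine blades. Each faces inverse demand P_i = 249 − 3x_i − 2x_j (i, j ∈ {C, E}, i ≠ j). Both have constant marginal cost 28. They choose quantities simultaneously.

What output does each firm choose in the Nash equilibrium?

Firm C's profit: π = x_C(249 − 3x_C − 2x_E) − 28x_C.
∂π/∂x_C = 221 − 6x_C − 2x_E = 0 ⇒ x_C = 221/6 − (1/3)x_E.
The game is symmetric, so in equilibrium x_E = x_C: the reaction function gives (4/3)x_C = 221/6, hence x_C = 27.625.

27.625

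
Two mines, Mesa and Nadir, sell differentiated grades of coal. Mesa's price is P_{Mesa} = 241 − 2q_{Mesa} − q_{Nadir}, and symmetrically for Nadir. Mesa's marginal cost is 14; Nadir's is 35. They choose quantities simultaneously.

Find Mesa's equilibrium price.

Mine Mesa's profit: π = q_{Mesa}(241 − 2q_{Mesa} − q_{Nadir}) − 14q_{Mesa}.
∂π/∂q_{Mesa} = 227 − 4q_{Mesa} − q_{Nadir} = 0 ⇒ q_{Mesa} = 56.75 − 0.25q_{Nadir}.
Similarly q_{Nadir} = 51.5 − 0.25q_{Mesa}.
Plugging q_{Nadir} into Mesa's best response: q_{Mesa} = 56.75 − 0.25(51.5 − 0.25q_{Mesa}) ⇒ 0.9375q_{Mesa} = 43.875, so q_{Mesa} = 46.8.
Then q_{Nadir} = 51.5 − 0.25·46.8 = 39.8.
P_{Mesa} = 241 − 2·46.8 − 39.8 = 107.6.

107.6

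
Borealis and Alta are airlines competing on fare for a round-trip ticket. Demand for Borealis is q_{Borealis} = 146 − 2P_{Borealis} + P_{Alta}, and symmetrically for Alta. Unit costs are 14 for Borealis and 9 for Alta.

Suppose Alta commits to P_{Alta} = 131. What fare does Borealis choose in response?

Borealis's profit: π = (P_{Borealis} − 14)(146 − 2P_{Borealis} + P_{Alta}).
∂π/∂P_{Borealis} = 174 − 4P_{Borealis} + P_{Alta} = 0 ⇒ P_{Borealis} = 43.5 + 0.25P_{Alta}.
At P_{Alta} = 131: P_{Borealis} = 43.5 + 0.25·131 = 76.25.

76.25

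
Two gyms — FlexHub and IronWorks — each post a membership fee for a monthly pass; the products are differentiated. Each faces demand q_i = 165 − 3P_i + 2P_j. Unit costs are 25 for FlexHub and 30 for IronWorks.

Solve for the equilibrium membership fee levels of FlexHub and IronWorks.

FlexHub's profit: π = (P_{FlexHub} − 25)(165 − 3P_{FlexHub} + 2P_{IronWorks}).
∂π/∂P_{FlexHub} = 240 − 6P_{FlexHub} + 2P_{IronWorks} = 0 ⇒ P_{FlexHub} = 40 + (1/3)P_{IronWorks}.
Similarly P_{IronWorks} = 42.5 + (1/3)P_{FlexHub}.
Substituting the second reaction function into the first: P_{FlexHub} = 40 + (1/3)(42.5 + (1/3)P_{FlexHub}), which gives (8/9)P_{FlexHub} = 325/6 ⇒ P_{FlexHub} = 60.9375.
Then P_{IronWorks} = 42.5 + (1/3)·60.9375 = 62.8125.

60.9375, 62.8125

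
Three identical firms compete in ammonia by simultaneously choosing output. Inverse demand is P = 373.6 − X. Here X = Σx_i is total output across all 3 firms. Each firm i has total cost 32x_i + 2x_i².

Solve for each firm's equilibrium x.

A representative firm's profit is π_i = x_i(373.6 − X) − 32x_i − 2x_i², with X = x_i + Σ_{j≠i} x_j.
First-order condition: 341.6 − 6x_i − Σ_{j≠i} x_j = 0.
Imposing symmetry (x_j = x for all j) turns Σ_{j≠i} x_j into 2x, so 341.6 = 8x and x = 42.7.

42.7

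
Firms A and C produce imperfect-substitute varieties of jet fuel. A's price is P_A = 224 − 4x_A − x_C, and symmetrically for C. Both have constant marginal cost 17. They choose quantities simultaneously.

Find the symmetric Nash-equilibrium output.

23

Firm A's profit: π = x_A(224 − 4x_A − x_C) − 17x_A.
∂π/∂x_A = 207 − 8x_A − x_C = 0 ⇒ x_A = 25.875 − 0.125x_C.
Setting x_A = x_C in the reaction function: x_A = 25.875 − 0.125x_A, so x_A = 25.875 / 1.125 = 23.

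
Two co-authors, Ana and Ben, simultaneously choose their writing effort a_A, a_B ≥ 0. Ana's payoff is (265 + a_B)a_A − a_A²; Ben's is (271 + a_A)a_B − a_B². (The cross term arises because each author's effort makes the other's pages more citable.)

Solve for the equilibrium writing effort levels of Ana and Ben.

267, 269

Expanding Ana's payoff: 265a_A + a_Ba_A − a_A².
∂π/∂a_A = 265 + a_B − 2a_A = 0, so a_A = 132.5 + 0.5a_B.
Likewise for Ben: a_B = 135.5 + 0.5a_A.
Solving the two reaction functions simultaneously: (1 − (0.5)(0.5))a_A = 132.5 + 0.5·135.5, so 0.75a_A = 200.25 and a_A = 267.
Then a_B = 135.5 + 0.5·267 = 269.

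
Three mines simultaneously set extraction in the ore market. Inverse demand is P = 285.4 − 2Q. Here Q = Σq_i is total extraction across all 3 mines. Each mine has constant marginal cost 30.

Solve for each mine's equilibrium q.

A representative mine's profit is π_i = q_i(285.4 − 2Q) − 30q_i, with Q = q_i + Σ_{j≠i} q_j.
First-order condition: 255.4 − 4q_i − 2Σ_{j≠i} q_j = 0.
Imposing symmetry (q_j = q for all j) turns Σ_{j≠i} q_j into 2q, so 255.4 = 8q and q = 31.925.

31.925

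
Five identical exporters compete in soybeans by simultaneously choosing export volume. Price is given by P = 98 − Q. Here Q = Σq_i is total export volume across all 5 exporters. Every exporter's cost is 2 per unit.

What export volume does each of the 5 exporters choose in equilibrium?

16

A representative exporter's profit is π_i = q_i(98 − Q) − 2q_i, with Q = q_i + Σ_{j≠i} q_j.
First-order condition: 96 − 2q_i − Σ_{j≠i} q_j = 0.
With identical exporters, set every q_j = q: then 96 − 2q − 4q = 0, i.e. q = 96/6 = 16.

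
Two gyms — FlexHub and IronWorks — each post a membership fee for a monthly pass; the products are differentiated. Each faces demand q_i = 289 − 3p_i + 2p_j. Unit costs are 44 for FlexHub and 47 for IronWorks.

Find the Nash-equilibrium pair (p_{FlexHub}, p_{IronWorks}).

FlexHub's profit: π = (p_{FlexHub} − 44)(289 − 3p_{FlexHub} + 2p_{IronWorks}).
∂π/∂p_{FlexHub} = 421 − 6p_{FlexHub} + 2p_{IronWorks} = 0 ⇒ p_{FlexHub} = 421/6 + (1/3)p_{IronWorks}.
Similarly p_{IronWorks} = 215/3 + (1/3)p_{FlexHub}.
Solving the two reaction functions simultaneously: (1 − (1/3)(1/3))p_{FlexHub} = 421/6 + (1/3)·(215/3), so (8/9)p_{FlexHub} = 1693/18 and p_{FlexHub} = 105.8125.
Then p_{IronWorks} = 215/3 + (1/3)·105.8125 = 106.9375.

105.8125, 106.9375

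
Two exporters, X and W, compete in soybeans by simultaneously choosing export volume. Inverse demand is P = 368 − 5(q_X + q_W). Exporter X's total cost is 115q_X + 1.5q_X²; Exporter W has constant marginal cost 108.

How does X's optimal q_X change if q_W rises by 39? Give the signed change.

Exporter X's profit: π = q_X(368 − 5(q_X + q_W)) − 115q_X − 1.5q_X².
∂π/∂q_X = 253 − 13q_X − 5q_W = 0, so q_X = 253/13 − (5/13)q_W.
The reaction-function slope is −5/13, so a 39-unit rise in q_W moves q_X by −5/13 × 39 = −15. X's best response falls — the actions are strategic substitutes.

-15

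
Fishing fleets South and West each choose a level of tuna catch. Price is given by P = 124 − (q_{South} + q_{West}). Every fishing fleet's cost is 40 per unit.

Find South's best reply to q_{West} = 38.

23

Fishing fleet South's profit: π = q_{South}(124 − (q_{South} + q_{West})) − 40q_{South}.
∂π/∂q_{South} = 84 − 2q_{South} − q_{West} = 0, so q_{South} = 42 − 0.5q_{West}.
At q_{West} = 38: q_{South} = 42 − 0.5·38 = 23.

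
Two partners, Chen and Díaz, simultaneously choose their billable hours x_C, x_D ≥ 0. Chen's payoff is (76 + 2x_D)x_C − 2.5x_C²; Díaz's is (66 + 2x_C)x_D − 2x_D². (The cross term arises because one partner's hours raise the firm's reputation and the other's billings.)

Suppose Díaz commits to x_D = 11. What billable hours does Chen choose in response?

19.6

Expanding Chen's payoff: 76x_C + 2x_Dx_C − 2.5x_C².
∂π/∂x_C = 76 + 2x_D − 5x_C = 0, so x_C = 15.2 + 0.4x_D.
At x_D = 11: x_C = 15.2 + 0.4·11 = 19.6.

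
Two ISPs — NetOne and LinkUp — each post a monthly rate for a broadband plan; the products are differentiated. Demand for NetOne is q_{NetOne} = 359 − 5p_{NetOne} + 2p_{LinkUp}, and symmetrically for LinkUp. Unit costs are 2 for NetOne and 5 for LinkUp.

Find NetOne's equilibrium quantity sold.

222.1875

NetOne's profit: π = (p_{NetOne} − 2)(359 − 5p_{NetOne} + 2p_{LinkUp}).
∂π/∂p_{NetOne} = 369 − 10p_{NetOne} + 2p_{LinkUp} = 0 ⇒ p_{NetOne} = 36.9 + 0.2p_{LinkUp}.
Similarly p_{LinkUp} = 38.4 + 0.2p_{NetOne}.
Substituting the second reaction function into the first: p_{NetOne} = 36.9 + 0.2(38.4 + 0.2p_{NetOne}), which gives 0.96p_{NetOne} = 44.58 ⇒ p_{NetOne} = 46.4375.
Then p_{LinkUp} = 38.4 + 0.2·46.4375 = 47.6875.
q_{NetOne} = 359 − 5·46.4375 + 2·47.6875 = 222.1875.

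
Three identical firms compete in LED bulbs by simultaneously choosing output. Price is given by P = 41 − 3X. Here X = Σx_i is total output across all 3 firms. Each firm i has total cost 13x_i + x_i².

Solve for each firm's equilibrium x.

2

A representative firm's profit is π_i = x_i(41 − 3X) − 13x_i − x_i², with X = x_i + Σ_{j≠i} x_j.
First-order condition: 28 − 8x_i − 3Σ_{j≠i} x_j = 0.
In a symmetric equilibrium every firm chooses the same x, so Σ_{j≠i} x_j = 2x. The condition becomes 28 − 14x = 0, giving x = 28/14 = 2.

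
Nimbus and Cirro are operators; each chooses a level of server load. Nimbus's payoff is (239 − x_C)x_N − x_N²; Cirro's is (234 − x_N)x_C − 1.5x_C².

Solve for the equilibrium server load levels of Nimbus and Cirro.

96.6, 45.8

Expanding Nimbus's payoff: 239x_N − x_Cx_N − x_N².
∂π/∂x_N = 239 − x_C − 2x_N = 0, so x_N = 119.5 − 0.5x_C.
Likewise for Cirro: x_C = 78 − (1/3)x_N.
Solving the two reaction functions simultaneously: (1 − (−0.5)(−1/3))x_N = 119.5 − 0.5·78, so (5/6)x_N = 80.5 and x_N = 96.6.
Then x_C = 78 − (1/3)·96.6 = 45.8.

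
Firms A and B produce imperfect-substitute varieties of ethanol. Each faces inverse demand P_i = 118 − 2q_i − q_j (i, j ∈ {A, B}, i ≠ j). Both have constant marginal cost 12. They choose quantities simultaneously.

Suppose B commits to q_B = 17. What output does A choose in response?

22.25

Firm A's profit: π = q_A(118 − 2q_A − q_B) − 12q_A.
∂π/∂q_A = 106 − 4q_A − q_B = 0 ⇒ q_A = 26.5 − 0.25q_B.
At q_B = 17: q_A = 26.5 − 0.25·17 = 22.25.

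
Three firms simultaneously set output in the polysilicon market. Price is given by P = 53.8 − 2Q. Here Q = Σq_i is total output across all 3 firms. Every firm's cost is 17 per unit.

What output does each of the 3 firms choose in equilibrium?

A representative firm's profit is π_i = q_i(53.8 − 2Q) − 17q_i, with Q = q_i + Σ_{j≠i} q_j.
First-order condition: 36.8 − 4q_i − 2Σ_{j≠i} q_j = 0.
In a symmetric equilibrium every firm chooses the same q, so Σ_{j≠i} q_j = 2q. The condition becomes 36.8 − 8q = 0, giving q = 36.8/8 = 4.6.

4.6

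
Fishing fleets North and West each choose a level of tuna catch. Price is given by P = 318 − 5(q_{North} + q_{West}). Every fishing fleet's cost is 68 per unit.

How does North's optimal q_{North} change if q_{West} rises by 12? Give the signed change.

-6

Fishing fleet North's profit: π = q_{North}(318 − 5(q_{North} + q_{West})) − 68q_{North}.
∂π/∂q_{North} = 250 − 10q_{North} − 5q_{West} = 0, so q_{North} = 25 − 0.5q_{West}.
The reaction-function slope is −0.5, so a 12-unit rise in q_{West} moves q_{North} by −0.5 × 12 = −6. North's best response falls — the actions are strategic substitutes.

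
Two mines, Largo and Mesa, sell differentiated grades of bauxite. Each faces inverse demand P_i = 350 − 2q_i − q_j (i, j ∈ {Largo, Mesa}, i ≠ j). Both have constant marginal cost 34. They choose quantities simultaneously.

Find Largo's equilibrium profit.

Mine Largo's profit: π = q_{Largo}(350 − 2q_{Largo} − q_{Mesa}) − 34q_{Largo}.
∂π/∂q_{Largo} = 316 − 4q_{Largo} − q_{Mesa} = 0 ⇒ q_{Largo} = 79 − 0.25q_{Mesa}.
Setting q_{Largo} = q_{Mesa} in the reaction function: q_{Largo} = 79 − 0.25q_{Largo}, so q_{Largo} = 79 / 1.25 = 63.2.
P_{Largo} = 350 − 2·63.2 − 63.2 = 160.4.
Profit = (160.4 − 34)·63.2 = 7988.48.

7988.48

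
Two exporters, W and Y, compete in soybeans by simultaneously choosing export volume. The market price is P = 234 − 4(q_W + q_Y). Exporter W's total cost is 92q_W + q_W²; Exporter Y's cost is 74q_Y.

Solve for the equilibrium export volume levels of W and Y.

7.75, 16.125

Exporter W's profit: π = q_W(234 − 4(q_W + q_Y)) − 92q_W − q_W².
∂π/∂q_W = 142 − 10q_W − 4q_Y = 0, so q_W = 14.2 − 0.4q_Y.
For Y: ∂π/∂q_Y = 160 − 8q_Y − 4q_W = 0 ⇒ q_Y = 20 − 0.5q_W.
Substituting the second reaction function into the first: q_W = 14.2 − 0.4(20 − 0.5q_W), which gives 0.8q_W = 6.2 ⇒ q_W = 7.75.
Then q_Y = 20 − 0.5·7.75 = 16.125.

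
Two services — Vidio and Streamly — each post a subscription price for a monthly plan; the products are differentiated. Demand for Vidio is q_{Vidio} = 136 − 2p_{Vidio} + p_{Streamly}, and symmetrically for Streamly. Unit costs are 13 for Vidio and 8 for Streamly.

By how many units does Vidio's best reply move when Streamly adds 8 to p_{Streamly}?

2

Vidio's profit: π = (p_{Vidio} − 13)(136 − 2p_{Vidio} + p_{Streamly}).
∂π/∂p_{Vidio} = 162 − 4p_{Vidio} + p_{Streamly} = 0 ⇒ p_{Vidio} = 40.5 + 0.25p_{Streamly}.
The reaction-function slope is 0.25, so an 8-unit rise in p_{Streamly} moves p_{Vidio} by 0.25 × 8 = 2. Vidio's best response rises — the actions are strategic complements.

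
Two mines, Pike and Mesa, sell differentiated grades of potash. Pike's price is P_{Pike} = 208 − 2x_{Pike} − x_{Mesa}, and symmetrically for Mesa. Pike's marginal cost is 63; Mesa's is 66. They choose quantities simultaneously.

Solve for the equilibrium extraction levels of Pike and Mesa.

29.2, 28.2

Mine Pike's profit: π = x_{Pike}(208 − 2x_{Pike} − x_{Mesa}) − 63x_{Pike}.
∂π/∂x_{Pike} = 145 − 4x_{Pike} − x_{Mesa} = 0 ⇒ x_{Pike} = 36.25 − 0.25x_{Mesa}.
Similarly x_{Mesa} = 35.5 − 0.25x_{Pike}.
Plugging x_{Mesa} into Pike's best response: x_{Pike} = 36.25 − 0.25(35.5 − 0.25x_{Pike}) ⇒ 0.9375x_{Pike} = 27.375, so x_{Pike} = 29.2.
Then x_{Mesa} = 35.5 − 0.25·29.2 = 28.2.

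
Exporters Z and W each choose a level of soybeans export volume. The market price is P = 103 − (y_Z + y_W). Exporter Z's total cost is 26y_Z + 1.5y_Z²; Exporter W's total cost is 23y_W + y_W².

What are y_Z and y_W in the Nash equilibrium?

12, 17

Exporter Z's profit: π = y_Z(103 − (y_Z + y_W)) − 26y_Z − 1.5y_Z².
∂π/∂y_Z = 77 − 5y_Z − y_W = 0, so y_Z = 15.4 − 0.2y_W.
For W: ∂π/∂y_W = 80 − 4y_W − y_Z = 0 ⇒ y_W = 20 − 0.25y_Z.
Substituting the second reaction function into the first: y_Z = 15.4 − 0.2(20 − 0.25y_Z), which gives 0.95y_Z = 11.4 ⇒ y_Z = 12.
Then y_W = 20 − 0.25·12 = 17.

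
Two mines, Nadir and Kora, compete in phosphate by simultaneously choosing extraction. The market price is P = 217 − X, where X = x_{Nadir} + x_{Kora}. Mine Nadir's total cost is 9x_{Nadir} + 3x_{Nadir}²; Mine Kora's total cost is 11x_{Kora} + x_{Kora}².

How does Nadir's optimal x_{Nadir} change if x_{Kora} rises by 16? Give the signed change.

-2

Mine Nadir's profit: π = x_{Nadir}(217 − (x_{Nadir} + x_{Kora})) − 9x_{Nadir} − 3x_{Nadir}².
∂π/∂x_{Nadir} = 208 − 8x_{Nadir} − x_{Kora} = 0, so x_{Nadir} = 26 − 0.125x_{Kora}.
The reaction-function slope is −0.125, so a 16-unit rise in x_{Kora} moves x_{Nadir} by −0.125 × 16 = −2. Nadir's best response falls — the actions are strategic substitutes.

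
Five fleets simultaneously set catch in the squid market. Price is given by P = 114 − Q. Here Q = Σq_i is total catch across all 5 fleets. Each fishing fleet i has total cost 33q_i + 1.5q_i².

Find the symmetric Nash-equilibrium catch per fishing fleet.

9

A representative fishing fleet's profit is π_i = q_i(114 − Q) − 33q_i − 1.5q_i², with Q = q_i + Σ_{j≠i} q_j.
First-order condition: 81 − 5q_i − Σ_{j≠i} q_j = 0.
Imposing symmetry (q_j = q for all j) turns Σ_{j≠i} q_j into 4q, so 81 = 9q and q = 9.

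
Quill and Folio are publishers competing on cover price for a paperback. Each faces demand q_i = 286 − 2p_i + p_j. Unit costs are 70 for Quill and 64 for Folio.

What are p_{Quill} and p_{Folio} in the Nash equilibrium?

141.2, 138.8

Quill's profit: π = (p_{Quill} − 70)(286 − 2p_{Quill} + p_{Folio}).
∂π/∂p_{Quill} = 426 − 4p_{Quill} + p_{Folio} = 0 ⇒ p_{Quill} = 106.5 + 0.25p_{Folio}.
Similarly p_{Folio} = 103.5 + 0.25p_{Quill}.
Substituting the second reaction function into the first: p_{Quill} = 106.5 + 0.25(103.5 + 0.25p_{Quill}), which gives 0.9375p_{Quill} = 132.375 ⇒ p_{Quill} = 141.2.
Then p_{Folio} = 103.5 + 0.25·141.2 = 138.8.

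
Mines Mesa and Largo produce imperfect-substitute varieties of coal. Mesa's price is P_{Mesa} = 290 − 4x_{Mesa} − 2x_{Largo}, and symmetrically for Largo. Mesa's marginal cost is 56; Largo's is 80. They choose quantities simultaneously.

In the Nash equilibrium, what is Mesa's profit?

2342.56

Mine Mesa's profit: π = x_{Mesa}(290 − 4x_{Mesa} − 2x_{Largo}) − 56x_{Mesa}.
∂π/∂x_{Mesa} = 234 − 8x_{Mesa} − 2x_{Largo} = 0 ⇒ x_{Mesa} = 29.25 − 0.25x_{Largo}.
Similarly x_{Largo} = 26.25 − 0.25x_{Mesa}.
Solving the two reaction functions simultaneously: (1 − (−0.25)(−0.25))x_{Mesa} = 29.25 − 0.25·26.25, so 0.9375x_{Mesa} = 22.6875 and x_{Mesa} = 24.2.
Then x_{Largo} = 26.25 − 0.25·24.2 = 20.2.
P_{Mesa} = 290 − 4·24.2 − 2·20.2 = 152.8.
Profit = (152.8 − 56)·24.2 = 2342.56.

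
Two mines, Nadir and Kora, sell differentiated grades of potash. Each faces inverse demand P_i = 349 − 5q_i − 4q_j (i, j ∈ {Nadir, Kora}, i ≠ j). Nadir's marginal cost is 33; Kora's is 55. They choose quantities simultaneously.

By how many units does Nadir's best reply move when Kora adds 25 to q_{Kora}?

-10

Mine Nadir's profit: π = q_{Nadir}(349 − 5q_{Nadir} − 4q_{Kora}) − 33q_{Nadir}.
∂π/∂q_{Nadir} = 316 − 10q_{Nadir} − 4q_{Kora} = 0 ⇒ q_{Nadir} = 31.6 − 0.4q_{Kora}.
The reaction-function slope is −0.4, so a 25-unit rise in q_{Kora} moves q_{Nadir} by −0.4 × 25 = −10. Nadir's best response falls — the actions are strategic substitutes.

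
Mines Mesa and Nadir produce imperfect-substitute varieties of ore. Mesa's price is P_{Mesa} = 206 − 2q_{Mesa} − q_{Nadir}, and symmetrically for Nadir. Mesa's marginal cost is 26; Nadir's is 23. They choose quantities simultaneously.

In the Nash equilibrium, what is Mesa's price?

Mine Mesa's profit: π = q_{Mesa}(206 − 2q_{Mesa} − q_{Nadir}) − 26q_{Mesa}.
∂π/∂q_{Mesa} = 180 − 4q_{Mesa} − q_{Nadir} = 0 ⇒ q_{Mesa} = 45 − 0.25q_{Nadir}.
Similarly q_{Nadir} = 45.75 − 0.25q_{Mesa}.
Plugging q_{Nadir} into Mesa's best response: q_{Mesa} = 45 − 0.25(45.75 − 0.25q_{Mesa}) ⇒ 0.9375q_{Mesa} = 33.5625, so q_{Mesa} = 35.8.
Then q_{Nadir} = 45.75 − 0.25·35.8 = 36.8.
P_{Mesa} = 206 − 2·35.8 − 36.8 = 97.6.

97.6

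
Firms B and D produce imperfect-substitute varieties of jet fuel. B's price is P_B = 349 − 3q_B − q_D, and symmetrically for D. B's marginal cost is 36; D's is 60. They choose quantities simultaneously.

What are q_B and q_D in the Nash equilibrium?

Firm B's profit: π = q_B(349 − 3q_B − q_D) − 36q_B.
∂π/∂q_B = 313 − 6q_B − q_D = 0 ⇒ q_B = 313/6 − (1/6)q_D.
Similarly q_D = 289/6 − (1/6)q_B.
Solving the two reaction functions simultaneously: (1 − (−1/6)(−1/6))q_B = 313/6 − (1/6)·(289/6), so (35/36)q_B = 1589/36 and q_B = 45.4.
Then q_D = 289/6 − (1/6)·45.4 = 40.6.

45.4, 40.6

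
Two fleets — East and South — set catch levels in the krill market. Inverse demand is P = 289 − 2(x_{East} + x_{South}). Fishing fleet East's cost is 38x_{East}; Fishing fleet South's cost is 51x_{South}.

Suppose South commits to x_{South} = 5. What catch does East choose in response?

Fishing fleet East's profit: π = x_{East}(289 − 2(x_{East} + x_{South})) − 38x_{East}.
∂π/∂x_{East} = 251 − 4x_{East} − 2x_{South} = 0, so x_{East} = 62.75 − 0.5x_{South}.
At x_{South} = 5: x_{East} = 62.75 − 0.5·5 = 60.25.

60.25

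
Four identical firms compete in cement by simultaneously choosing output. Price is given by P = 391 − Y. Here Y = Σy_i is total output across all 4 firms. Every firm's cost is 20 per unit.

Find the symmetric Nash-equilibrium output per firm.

A representative firm's profit is π_i = y_i(391 − Y) − 20y_i, with Y = y_i + Σ_{j≠i} y_j.
First-order condition: 371 − 2y_i − Σ_{j≠i} y_j = 0.
In a symmetric equilibrium every firm chooses the same y, so Σ_{j≠i} y_j = 3y. The condition becomes 371 − 5y = 0, giving y = 371/5 = 74.2.

74.2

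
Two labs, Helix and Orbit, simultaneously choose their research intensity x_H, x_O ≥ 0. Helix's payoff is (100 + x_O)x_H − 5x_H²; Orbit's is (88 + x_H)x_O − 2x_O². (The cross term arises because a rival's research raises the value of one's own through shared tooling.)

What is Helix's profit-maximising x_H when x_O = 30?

Expanding Helix's payoff: 100x_H + x_Ox_H − 5x_H².
∂π/∂x_H = 100 + x_O − 10x_H = 0, so x_H = 10 + 0.1x_O.
At x_O = 30: x_H = 10 + 0.1·30 = 13.

13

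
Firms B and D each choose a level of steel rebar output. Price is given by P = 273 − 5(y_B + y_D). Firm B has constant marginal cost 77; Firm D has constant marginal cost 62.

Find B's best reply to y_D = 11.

Firm B's profit: π = y_B(273 − 5(y_B + y_D)) − 77y_B.
∂π/∂y_B = 196 − 10y_B − 5y_D = 0, so y_B = 19.6 − 0.5y_D.
At y_D = 11: y_B = 19.6 − 0.5·11 = 14.1.

14.1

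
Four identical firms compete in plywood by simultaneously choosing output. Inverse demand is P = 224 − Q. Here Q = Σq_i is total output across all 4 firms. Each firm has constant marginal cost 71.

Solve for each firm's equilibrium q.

A representative firm's profit is π_i = q_i(224 − Q) − 71q_i, with Q = q_i + Σ_{j≠i} q_j.
First-order condition: 153 − 2q_i − Σ_{j≠i} q_j = 0.
In a symmetric equilibrium every firm chooses the same q, so Σ_{j≠i} q_j = 3q. The condition becomes 153 − 5q = 0, giving q = 153/5 = 30.6.

30.6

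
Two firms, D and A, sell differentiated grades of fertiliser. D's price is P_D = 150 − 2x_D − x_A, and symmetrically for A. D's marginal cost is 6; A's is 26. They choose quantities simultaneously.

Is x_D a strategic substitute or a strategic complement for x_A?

Firm D's profit: π = x_D(150 − 2x_D − x_A) − 6x_D.
∂π/∂x_D = 144 − 4x_D − x_A = 0 ⇒ x_D = 36 − 0.25x_A.
The best-response slope dx_D/dx_A = −0.25 < 0: the reaction function is downward-sloping, so the choices are strategic substitutes.

strategic substitutes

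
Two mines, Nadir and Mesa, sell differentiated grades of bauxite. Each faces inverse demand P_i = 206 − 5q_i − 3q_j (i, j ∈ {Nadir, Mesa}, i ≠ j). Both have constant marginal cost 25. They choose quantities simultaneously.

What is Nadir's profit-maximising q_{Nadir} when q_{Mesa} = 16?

13.3

Mine Nadir's profit: π = q_{Nadir}(206 − 5q_{Nadir} − 3q_{Mesa}) − 25q_{Nadir}.
∂π/∂q_{Nadir} = 181 − 10q_{Nadir} − 3q_{Mesa} = 0 ⇒ q_{Nadir} = 18.1 − 0.3q_{Mesa}.
At q_{Mesa} = 16: q_{Nadir} = 18.1 − 0.3·16 = 13.3.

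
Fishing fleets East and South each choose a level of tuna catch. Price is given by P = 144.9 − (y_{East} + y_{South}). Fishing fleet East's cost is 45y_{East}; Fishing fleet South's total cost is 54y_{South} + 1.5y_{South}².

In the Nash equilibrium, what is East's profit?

2061.16

Fishing fleet East's profit: π = y_{East}(144.9 − (y_{East} + y_{South})) − 45y_{East}.
∂π/∂y_{East} = 99.9 − 2y_{East} − y_{South} = 0, so y_{East} = 49.95 − 0.5y_{South}.
For South: ∂π/∂y_{South} = 90.9 − 5y_{South} − y_{East} = 0 ⇒ y_{South} = 18.18 − 0.2y_{East}.
Substituting the second reaction function into the first: y_{East} = 49.95 − 0.5(18.18 − 0.2y_{East}), which gives 0.9y_{East} = 40.86 ⇒ y_{East} = 45.4.
Then y_{South} = 18.18 − 0.2·45.4 = 9.1.
Price P = 144.9 − 54.5 = 90.4.
East's profit: (90.4 − 45)·45.4 = 2061.16.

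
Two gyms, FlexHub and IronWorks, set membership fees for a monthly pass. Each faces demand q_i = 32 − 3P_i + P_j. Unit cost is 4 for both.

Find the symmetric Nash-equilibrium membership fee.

8.8

FlexHub's profit: π = (P_{FlexHub} − 4)(32 − 3P_{FlexHub} + P_{IronWorks}).
∂π/∂P_{FlexHub} = 44 − 6P_{FlexHub} + P_{IronWorks} = 0 ⇒ P_{FlexHub} = 22/3 + (1/6)P_{IronWorks}.
By symmetry P_{IronWorks} = P_{FlexHub}; substituting into the reaction function, (5/6)P_{FlexHub} = 22/3 and P_{FlexHub} = 8.8.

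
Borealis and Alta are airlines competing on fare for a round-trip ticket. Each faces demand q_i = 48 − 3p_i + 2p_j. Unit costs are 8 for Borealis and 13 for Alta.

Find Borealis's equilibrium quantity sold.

Borealis's profit: π = (p_{Borealis} − 8)(48 − 3p_{Borealis} + 2p_{Alta}).
∂π/∂p_{Borealis} = 72 − 6p_{Borealis} + 2p_{Alta} = 0 ⇒ p_{Borealis} = 12 + (1/3)p_{Alta}.
Similarly p_{Alta} = 14.5 + (1/3)p_{Borealis}.
Solving the two reaction functions simultaneously: (1 − (1/3)(1/3))p_{Borealis} = 12 + (1/3)·14.5, so (8/9)p_{Borealis} = 101/6 and p_{Borealis} = 18.9375.
Then p_{Alta} = 14.5 + (1/3)·18.9375 = 20.8125.
q_{Borealis} = 48 − 3·18.9375 + 2·20.8125 = 32.8125.

32.8125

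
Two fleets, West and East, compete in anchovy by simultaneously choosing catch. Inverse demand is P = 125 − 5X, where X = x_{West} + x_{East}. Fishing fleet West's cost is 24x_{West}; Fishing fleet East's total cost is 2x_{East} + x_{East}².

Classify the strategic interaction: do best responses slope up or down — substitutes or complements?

strategic substitutes

Fishing fleet West's profit: π = x_{West}(125 − 5(x_{West} + x_{East})) − 24x_{West}.
∂π/∂x_{West} = 101 − 10x_{West} − 5x_{East} = 0, so x_{West} = 10.1 − 0.5x_{East}.
The best-response slope dx_{West}/dx_{East} = −0.5 < 0: the reaction function is downward-sloping, so the choices are strategic substitutes.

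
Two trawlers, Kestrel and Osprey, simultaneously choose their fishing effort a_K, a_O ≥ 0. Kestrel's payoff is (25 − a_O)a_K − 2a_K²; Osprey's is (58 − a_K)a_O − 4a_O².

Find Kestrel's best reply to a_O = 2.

Expanding Kestrel's payoff: 25a_K − a_Oa_K − 2a_K².
∂π/∂a_K = 25 − a_O − 4a_K = 0, so a_K = 6.25 − 0.25a_O.
At a_O = 2: a_K = 6.25 − 0.25·2 = 5.75.

5.75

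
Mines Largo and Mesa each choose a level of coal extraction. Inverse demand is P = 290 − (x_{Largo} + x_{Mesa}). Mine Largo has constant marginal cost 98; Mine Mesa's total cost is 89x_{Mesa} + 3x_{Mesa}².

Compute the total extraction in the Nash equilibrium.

Mine Largo's profit: π = x_{Largo}(290 − (x_{Largo} + x_{Mesa})) − 98x_{Largo}.
∂π/∂x_{Largo} = 192 − 2x_{Largo} − x_{Mesa} = 0, so x_{Largo} = 96 − 0.5x_{Mesa}.
For Mesa: ∂π/∂x_{Mesa} = 201 − 8x_{Mesa} − x_{Largo} = 0 ⇒ x_{Mesa} = 25.125 − 0.125x_{Largo}.
Plugging x_{Mesa} into Largo's best response: x_{Largo} = 96 − 0.5(25.125 − 0.125x_{Largo}) ⇒ 0.9375x_{Largo} = 83.4375, so x_{Largo} = 89.
Then x_{Mesa} = 25.125 − 0.125·89 = 14.
Total extraction: 89 + 14 = 103.

103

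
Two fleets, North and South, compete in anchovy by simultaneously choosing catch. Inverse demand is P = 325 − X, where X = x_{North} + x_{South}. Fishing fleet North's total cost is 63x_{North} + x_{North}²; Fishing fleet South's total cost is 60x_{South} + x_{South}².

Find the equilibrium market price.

Fishing fleet North's profit: π = x_{North}(325 − (x_{North} + x_{South})) − 63x_{North} − x_{North}².
∂π/∂x_{North} = 262 − 4x_{North} − x_{South} = 0, so x_{North} = 65.5 − 0.25x_{South}.
By the same steps for South: x_{South} = 66.25 − 0.25x_{North}.
Substituting the second reaction function into the first: x_{North} = 65.5 − 0.25(66.25 − 0.25x_{North}), which gives 0.9375x_{North} = 48.9375 ⇒ x_{North} = 52.2.
Then x_{South} = 66.25 − 0.25·52.2 = 53.2.
Equilibrium price: P = 325 − 105.4 = 219.6.

219.6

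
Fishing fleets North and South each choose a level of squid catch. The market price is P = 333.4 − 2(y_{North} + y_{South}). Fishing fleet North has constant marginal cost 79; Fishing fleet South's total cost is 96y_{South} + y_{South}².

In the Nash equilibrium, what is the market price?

Fishing fleet North's profit: π = y_{North}(333.4 − 2(y_{North} + y_{South})) − 79y_{North}.
∂π/∂y_{North} = 254.4 − 4y_{North} − 2y_{South} = 0, so y_{North} = 63.6 − 0.5y_{South}.
For South: ∂π/∂y_{South} = 237.4 − 6y_{South} − 2y_{North} = 0 ⇒ y_{South} = 1187/30 − (1/3)y_{North}.
Plugging y_{South} into North's best response: y_{North} = 63.6 − 0.5(1187/30 − (1/3)y_{North}) ⇒ (5/6)y_{North} = 2629/60, so y_{North} = 52.58.
Then y_{South} = 1187/30 − (1/3)·52.58 = 22.04.
Equilibrium price: P = 333.4 − 2·74.62 = 184.16.

184.16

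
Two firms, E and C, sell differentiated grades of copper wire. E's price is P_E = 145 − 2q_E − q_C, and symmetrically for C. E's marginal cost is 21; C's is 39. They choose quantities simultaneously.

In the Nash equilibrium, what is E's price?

Firm E's profit: π = q_E(145 − 2q_E − q_C) − 21q_E.
∂π/∂q_E = 124 − 4q_E − q_C = 0 ⇒ q_E = 31 − 0.25q_C.
Similarly q_C = 26.5 − 0.25q_E.
Plugging q_C into E's best response: q_E = 31 − 0.25(26.5 − 0.25q_E) ⇒ 0.9375q_E = 24.375, so q_E = 26.
Then q_C = 26.5 − 0.25·26 = 20.
P_E = 145 − 2·26 − 20 = 73.

73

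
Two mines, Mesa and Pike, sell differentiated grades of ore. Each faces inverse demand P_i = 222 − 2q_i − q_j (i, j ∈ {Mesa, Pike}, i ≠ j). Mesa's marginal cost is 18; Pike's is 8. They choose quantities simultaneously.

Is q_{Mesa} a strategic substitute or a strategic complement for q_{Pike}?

Mine Mesa's profit: π = q_{Mesa}(222 − 2q_{Mesa} − q_{Pike}) − 18q_{Mesa}.
∂π/∂q_{Mesa} = 204 − 4q_{Mesa} − q_{Pike} = 0 ⇒ q_{Mesa} = 51 − 0.25q_{Pike}.
The best-response slope dq_{Mesa}/dq_{Pike} = −0.25 < 0: the reaction function is downward-sloping, so the choices are strategic substitutes.

strategic substitutes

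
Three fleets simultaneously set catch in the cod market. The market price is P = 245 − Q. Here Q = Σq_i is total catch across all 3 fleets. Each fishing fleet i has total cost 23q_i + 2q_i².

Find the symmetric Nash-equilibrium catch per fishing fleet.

A representative fishing fleet's profit is π_i = q_i(245 − Q) − 23q_i − 2q_i², with Q = q_i + Σ_{j≠i} q_j.
First-order condition: 222 − 6q_i − Σ_{j≠i} q_j = 0.
In a symmetric equilibrium every fishing fleet chooses the same q, so Σ_{j≠i} q_j = 2q. The condition becomes 222 − 8q = 0, giving q = 222/8 = 27.75.

27.75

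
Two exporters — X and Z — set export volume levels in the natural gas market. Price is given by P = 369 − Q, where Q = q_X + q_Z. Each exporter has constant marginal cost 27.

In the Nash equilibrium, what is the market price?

141

Exporter X's profit: π = q_X(369 − (q_X + q_Z)) − 27q_X.
∂π/∂q_X = 342 − 2q_X − q_Z = 0, so q_X = 171 − 0.5q_Z.
By symmetry q_Z = q_X; substituting into the reaction function, 1.5q_X = 171 and q_X = 114.
Equilibrium price: P = 369 − 228 = 141.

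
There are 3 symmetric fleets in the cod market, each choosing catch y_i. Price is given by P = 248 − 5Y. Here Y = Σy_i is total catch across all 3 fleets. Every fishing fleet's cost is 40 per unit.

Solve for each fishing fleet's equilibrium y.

10.4

A representative fishing fleet's profit is π_i = y_i(248 − 5Y) − 40y_i, with Y = y_i + Σ_{j≠i} y_j.
First-order condition: 208 − 10y_i − 5Σ_{j≠i} y_j = 0.
Imposing symmetry (y_j = y for all j) turns Σ_{j≠i} y_j into 2y, so 208 = 20y and y = 10.4.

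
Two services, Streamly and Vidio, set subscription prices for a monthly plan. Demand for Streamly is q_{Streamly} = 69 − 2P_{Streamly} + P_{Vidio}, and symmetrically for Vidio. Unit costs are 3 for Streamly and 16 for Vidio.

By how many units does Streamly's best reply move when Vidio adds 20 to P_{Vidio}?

Streamly's profit: π = (P_{Streamly} − 3)(69 − 2P_{Streamly} + P_{Vidio}).
∂π/∂P_{Streamly} = 75 − 4P_{Streamly} + P_{Vidio} = 0 ⇒ P_{Streamly} = 18.75 + 0.25P_{Vidio}.
The reaction-function slope is 0.25, so a 20-unit rise in P_{Vidio} moves P_{Streamly} by 0.25 × 20 = 5. Streamly's best response rises — the actions are strategic complements.

5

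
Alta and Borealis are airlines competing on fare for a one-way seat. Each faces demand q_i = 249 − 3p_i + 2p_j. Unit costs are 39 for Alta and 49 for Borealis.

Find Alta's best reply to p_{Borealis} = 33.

Alta's profit: π = (p_{Alta} − 39)(249 − 3p_{Alta} + 2p_{Borealis}).
∂π/∂p_{Alta} = 366 − 6p_{Alta} + 2p_{Borealis} = 0 ⇒ p_{Alta} = 61 + (1/3)p_{Borealis}.
At p_{Borealis} = 33: p_{Alta} = 61 + (1/3)·33 = 72.

72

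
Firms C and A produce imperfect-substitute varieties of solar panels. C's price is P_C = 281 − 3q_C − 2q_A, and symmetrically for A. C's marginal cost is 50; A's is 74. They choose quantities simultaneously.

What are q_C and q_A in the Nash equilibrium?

Firm C's profit: π = q_C(281 − 3q_C − 2q_A) − 50q_C.
∂π/∂q_C = 231 − 6q_C − 2q_A = 0 ⇒ q_C = 38.5 − (1/3)q_A.
Similarly q_A = 34.5 − (1/3)q_C.
Plugging q_A into C's best response: q_C = 38.5 − (1/3)(34.5 − (1/3)q_C) ⇒ (8/9)q_C = 27, so q_C = 30.375.
Then q_A = 34.5 − (1/3)·30.375 = 24.375.

30.375, 24.375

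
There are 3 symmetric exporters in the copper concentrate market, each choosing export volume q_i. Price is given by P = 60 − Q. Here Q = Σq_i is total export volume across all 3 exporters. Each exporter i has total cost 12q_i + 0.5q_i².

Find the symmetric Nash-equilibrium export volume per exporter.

A representative exporter's profit is π_i = q_i(60 − Q) − 12q_i − 0.5q_i², with Q = q_i + Σ_{j≠i} q_j.
First-order condition: 48 − 3q_i − Σ_{j≠i} q_j = 0.
In a symmetric equilibrium every exporter chooses the same q, so Σ_{j≠i} q_j = 2q. The condition becomes 48 − 5q = 0, giving q = 48/5 = 9.6.

9.6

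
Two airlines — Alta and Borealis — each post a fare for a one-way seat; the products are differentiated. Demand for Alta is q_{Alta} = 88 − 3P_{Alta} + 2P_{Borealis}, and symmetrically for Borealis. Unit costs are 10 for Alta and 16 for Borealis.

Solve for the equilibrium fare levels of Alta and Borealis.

30.625, 32.875

Alta's profit: π = (P_{Alta} − 10)(88 − 3P_{Alta} + 2P_{Borealis}).
∂π/∂P_{Alta} = 118 − 6P_{Alta} + 2P_{Borealis} = 0 ⇒ P_{Alta} = 59/3 + (1/3)P_{Borealis}.
Similarly P_{Borealis} = 68/3 + (1/3)P_{Alta}.
Plugging P_{Borealis} into Alta's best response: P_{Alta} = 59/3 + (1/3)(68/3 + (1/3)P_{Alta}) ⇒ (8/9)P_{Alta} = 245/9, so P_{Alta} = 30.625.
Then P_{Borealis} = 68/3 + (1/3)·30.625 = 32.875.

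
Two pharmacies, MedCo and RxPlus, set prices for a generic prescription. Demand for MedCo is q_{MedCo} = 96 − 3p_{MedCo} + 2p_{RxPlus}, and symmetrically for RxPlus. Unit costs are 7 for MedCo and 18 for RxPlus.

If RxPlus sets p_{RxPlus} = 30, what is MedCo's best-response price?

29.5

MedCo's profit: π = (p_{MedCo} − 7)(96 − 3p_{MedCo} + 2p_{RxPlus}).
∂π/∂p_{MedCo} = 117 − 6p_{MedCo} + 2p_{RxPlus} = 0 ⇒ p_{MedCo} = 19.5 + (1/3)p_{RxPlus}.
At p_{RxPlus} = 30: p_{MedCo} = 19.5 + (1/3)·30 = 29.5.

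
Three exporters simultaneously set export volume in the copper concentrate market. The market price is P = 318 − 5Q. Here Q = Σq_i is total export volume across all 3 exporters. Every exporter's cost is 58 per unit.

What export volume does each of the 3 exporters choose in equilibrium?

13

A representative exporter's profit is π_i = q_i(318 − 5Q) − 58q_i, with Q = q_i + Σ_{j≠i} q_j.
First-order condition: 260 − 10q_i − 5Σ_{j≠i} q_j = 0.
In a symmetric equilibrium every exporter chooses the same q, so Σ_{j≠i} q_j = 2q. The condition becomes 260 − 20q = 0, giving q = 260/20 = 13.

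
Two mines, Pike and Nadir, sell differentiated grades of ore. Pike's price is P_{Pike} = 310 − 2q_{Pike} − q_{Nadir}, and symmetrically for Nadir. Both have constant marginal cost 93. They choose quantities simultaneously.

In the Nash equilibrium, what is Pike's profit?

Mine Pike's profit: π = q_{Pike}(310 − 2q_{Pike} − q_{Nadir}) − 93q_{Pike}.
∂π/∂q_{Pike} = 217 − 4q_{Pike} − q_{Nadir} = 0 ⇒ q_{Pike} = 54.25 − 0.25q_{Nadir}.
Setting q_{Pike} = q_{Nadir} in the reaction function: q_{Pike} = 54.25 − 0.25q_{Pike}, so q_{Pike} = 54.25 / 1.25 = 43.4.
P_{Pike} = 310 − 2·43.4 − 43.4 = 179.8.
Profit = (179.8 − 93)·43.4 = 3767.12.

3767.12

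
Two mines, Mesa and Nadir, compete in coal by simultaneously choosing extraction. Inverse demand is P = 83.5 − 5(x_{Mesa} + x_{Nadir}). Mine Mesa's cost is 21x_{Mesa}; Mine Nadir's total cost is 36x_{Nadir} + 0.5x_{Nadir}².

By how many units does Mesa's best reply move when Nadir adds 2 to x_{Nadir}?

Mine Mesa's profit: π = x_{Mesa}(83.5 − 5(x_{Mesa} + x_{Nadir})) − 21x_{Mesa}.
∂π/∂x_{Mesa} = 62.5 − 10x_{Mesa} − 5x_{Nadir} = 0, so x_{Mesa} = 6.25 − 0.5x_{Nadir}.
The reaction-function slope is −0.5, so a 2-unit rise in x_{Nadir} moves x_{Mesa} by −0.5 × 2 = −1. Mesa's best response falls — the actions are strategic substitutes.

-1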